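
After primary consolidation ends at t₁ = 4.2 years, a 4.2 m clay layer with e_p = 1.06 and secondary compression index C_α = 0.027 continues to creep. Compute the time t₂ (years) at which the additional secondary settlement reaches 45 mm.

t₂ ≈ 27.6 years

S_s = C_α·H/(1+e_p)·log₁₀(t₂/t₁) ⇒ log₁₀(t₂/t₁) = S_s·(1+e_p)/(C_α·H).
log₁₀(t₂/t₁) = 0.045 × (1+1.06) / (0.027×4.2) = 0.8175
t₂ = t₁ × 10^0.8175 = 4.2 × 6.568 = 27.59 years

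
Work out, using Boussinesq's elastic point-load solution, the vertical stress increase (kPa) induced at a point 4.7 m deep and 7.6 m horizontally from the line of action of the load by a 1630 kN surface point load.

Δσ_z ≈ 1.42 kPa

Boussinesq vertical stress below a point load on an elastic half-space:
Δσ_z = 3P/(2πz²) · [1 + (r/z)²]^(−5/2)
r/z = 7.6/4.7 = 1.617; [1+(r/z)²]^(−5/2) = 0.040253.
Δσ_z = 3×1630/(2π×4.7²) × 0.040253 = 35.232 × 0.040253 = 1.418 kPa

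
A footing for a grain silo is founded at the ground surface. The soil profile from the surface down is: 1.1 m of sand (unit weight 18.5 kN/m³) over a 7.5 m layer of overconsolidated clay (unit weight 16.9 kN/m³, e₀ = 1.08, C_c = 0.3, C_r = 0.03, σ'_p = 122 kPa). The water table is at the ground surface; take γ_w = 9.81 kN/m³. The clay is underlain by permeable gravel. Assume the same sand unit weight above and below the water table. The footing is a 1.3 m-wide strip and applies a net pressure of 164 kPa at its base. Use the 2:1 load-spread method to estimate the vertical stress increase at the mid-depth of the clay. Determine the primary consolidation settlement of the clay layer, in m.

S_c ≈ 0.0316 m

Mid-depth of clay below the ground surface: z = 1.1 + 7.5/2 = 4.85 m.
Total vertical stress at mid-clay: σ_v = 18.5×1.1 + 16.9×3.75 = 83.725 kPa.
Pore pressure: u = 9.81×(4.85 − 0) = 47.578 kPa.
Initial effective stress: σ'_0 = σ_v − u = 83.725 − 47.578 = 36.147 kPa.
Stress increase at mid-clay by the 2:1 spreading method:
Δσ = qB/(B+z) = 164×1.3/(1.3+4.85) = 34.667 kPa
Final effective stress: σ'_f = 36.147 + 34.667 = 70.814 kPa.
σ'_f = 70.814 ≤ σ'_p = 122 kPa, so the clay remains overconsolidated and only the recompression index applies:
S_c = C_r·H/(1+e₀)·log₁₀(σ'_f/σ'_0) = 0.03×7.5/2.08×log₁₀(70.814/36.147)
    = 0.10817 × 0.29205 = 0.03159 m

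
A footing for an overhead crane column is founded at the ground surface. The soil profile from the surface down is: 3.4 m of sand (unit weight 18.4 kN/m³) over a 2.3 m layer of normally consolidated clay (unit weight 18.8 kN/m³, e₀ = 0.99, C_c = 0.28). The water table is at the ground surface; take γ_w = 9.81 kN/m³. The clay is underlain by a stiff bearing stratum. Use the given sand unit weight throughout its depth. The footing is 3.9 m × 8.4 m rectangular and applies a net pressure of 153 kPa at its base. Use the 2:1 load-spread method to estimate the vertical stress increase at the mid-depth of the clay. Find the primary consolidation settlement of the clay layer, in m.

S_c ≈ 0.108 m

Mid-depth of clay below the ground surface: z = 3.4 + 2.3/2 = 4.55 m.
Total vertical stress at mid-clay: σ_v = 18.4×3.4 + 18.8×1.15 = 84.18 kPa.
Pore pressure: u = 9.81×(4.55 − 0) = 44.636 kPa.
Initial effective stress: σ'_0 = σ_v − u = 84.18 − 44.636 = 39.544 kPa.
Stress increase at mid-clay by the 2:1 spreading method:
Δσ = qBL/((B+z)(L+z)) = 153×3.9×8.4/((3.9+4.55)(8.4+4.55)) = 45.805 kPa
Final effective stress: σ'_f = σ'_0 + Δσ = 39.544 + 45.805 = 85.349 kPa.
Normally consolidated clay, so the full stress increment lies on the virgin compression line:
S_c = C_c·H/(1+e₀)·log₁₀(σ'_f/σ'_0) = 0.28×2.3/(1+0.99)×log₁₀(85.349/39.544)
    = 0.32362 × 0.33412 = 0.1081 m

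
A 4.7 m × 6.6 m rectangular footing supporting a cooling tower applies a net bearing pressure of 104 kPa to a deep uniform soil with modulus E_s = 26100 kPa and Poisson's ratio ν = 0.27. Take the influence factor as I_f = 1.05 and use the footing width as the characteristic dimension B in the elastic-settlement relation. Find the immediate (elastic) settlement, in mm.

Immediate (elastic) settlement: S_e = q·B·(1−ν²)/E_s · I_f.
S_e = 104 × 4.7 × (1 − 0.27²) / 26100 × 1.05
    = 104 × 4.7 × 0.9271 / 26100 × 1.05
    = 0.01823 m = 18.23 mm

S_e ≈ 18.2 mm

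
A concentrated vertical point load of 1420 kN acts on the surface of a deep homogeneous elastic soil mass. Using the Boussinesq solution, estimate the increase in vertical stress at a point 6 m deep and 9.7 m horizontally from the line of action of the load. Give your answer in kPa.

Δσ_z ≈ 0.759 kPa

Boussinesq vertical stress below a point load on an elastic half-space:
Δσ_z = 3P/(2πz²) · [1 + (r/z)²]^(−5/2)
r/z = 9.7/6 = 1.6167; [1+(r/z)²]^(−5/2) = 0.040285.
Δσ_z = 3×1420/(2π×6²) × 0.040285 = 18.833 × 0.040285 = 0.7587 kPa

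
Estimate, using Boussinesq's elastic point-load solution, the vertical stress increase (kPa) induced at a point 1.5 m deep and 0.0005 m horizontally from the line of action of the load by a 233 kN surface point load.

Δσ_z ≈ 49.4 kPa

Boussinesq vertical stress below a point load on an elastic half-space:
Δσ_z = 3P/(2πz²) · [1 + (r/z)²]^(−5/2)
r/z = 0.0005/1.5 = 0.00033333; [1+(r/z)²]^(−5/2) = 1.
Δσ_z = 3×233/(2π×1.5²) × 1 = 49.444 × 1 = 49.44 kPa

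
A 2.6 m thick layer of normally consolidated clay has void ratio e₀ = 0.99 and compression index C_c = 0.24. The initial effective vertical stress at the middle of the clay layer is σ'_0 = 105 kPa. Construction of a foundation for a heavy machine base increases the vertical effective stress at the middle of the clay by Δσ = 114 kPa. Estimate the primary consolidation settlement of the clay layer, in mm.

S_c ≈ 100 mm

Final effective stress: σ'_f = σ'_0 + Δσ = 105 + 114 = 219 kPa.
Normally consolidated clay, so the full stress increment lies on the virgin compression line:
S_c = C_c·H/(1+e₀)·log₁₀(σ'_f/σ'_0) = 0.24×2.6/(1+0.99)×log₁₀(219/105)
    = 0.31357 × 0.31925 = 0.1001 m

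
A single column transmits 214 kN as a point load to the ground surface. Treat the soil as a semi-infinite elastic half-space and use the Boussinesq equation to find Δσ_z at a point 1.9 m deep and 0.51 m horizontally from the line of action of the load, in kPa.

Boussinesq vertical stress below a point load on an elastic half-space:
Δσ_z = 3P/(2πz²) · [1 + (r/z)²]^(−5/2)
r/z = 0.51/1.9 = 0.26842; [1+(r/z)²]^(−5/2) = 0.84035.
Δσ_z = 3×214/(2π×1.9²) × 0.84035 = 28.304 × 0.84035 = 23.79 kPa

Δσ_z ≈ 23.8 kPa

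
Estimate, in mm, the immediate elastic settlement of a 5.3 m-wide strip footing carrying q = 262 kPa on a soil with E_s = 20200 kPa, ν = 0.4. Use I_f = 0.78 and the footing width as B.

S_e ≈ 45 mm

Immediate (elastic) settlement: S_e = q·B·(1−ν²)/E_s · I_f.
S_e = 262 × 5.3 × (1 − 0.4²) / 20200 × 0.78
    = 262 × 5.3 × 0.84 / 20200 × 0.78
    = 0.04504 m = 45.04 mm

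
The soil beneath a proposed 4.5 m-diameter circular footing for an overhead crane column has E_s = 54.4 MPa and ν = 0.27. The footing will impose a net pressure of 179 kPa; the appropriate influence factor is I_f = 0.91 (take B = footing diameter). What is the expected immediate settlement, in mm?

Immediate (elastic) settlement: S_e = q·B·(1−ν²)/E_s · I_f.
E_s = 54.4 MPa = 54400 kPa.
S_e = 179 × 4.5 × (1 − 0.27²) / 54400 × 0.91
    = 179 × 4.5 × 0.9271 / 54400 × 0.91
    = 0.01249 m = 12.49 mm

S_e ≈ 12.5 mm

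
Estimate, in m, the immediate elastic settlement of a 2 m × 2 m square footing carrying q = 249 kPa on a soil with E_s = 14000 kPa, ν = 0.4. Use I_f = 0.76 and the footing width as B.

S_e ≈ 0.0227 m

Immediate (elastic) settlement: S_e = q·B·(1−ν²)/E_s · I_f.
S_e = 249 × 2 × (1 − 0.4²) / 14000 × 0.76
    = 249 × 2 × 0.84 / 14000 × 0.76
    = 0.02271 m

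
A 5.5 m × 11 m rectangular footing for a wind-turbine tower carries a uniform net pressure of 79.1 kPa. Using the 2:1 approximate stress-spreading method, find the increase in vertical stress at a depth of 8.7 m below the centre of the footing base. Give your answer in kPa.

By the 2:1 method the load spreads at 1 horizontal : 2 vertical, so at depth z the loaded area has grown by z in each plan dimension:
Δσ = qBL/((B+z)(L+z)) = 79.1×5.5×11/((5.5+8.7)(11+8.7)) = 17.107 kPa

Δσ_z ≈ 17.1 kPa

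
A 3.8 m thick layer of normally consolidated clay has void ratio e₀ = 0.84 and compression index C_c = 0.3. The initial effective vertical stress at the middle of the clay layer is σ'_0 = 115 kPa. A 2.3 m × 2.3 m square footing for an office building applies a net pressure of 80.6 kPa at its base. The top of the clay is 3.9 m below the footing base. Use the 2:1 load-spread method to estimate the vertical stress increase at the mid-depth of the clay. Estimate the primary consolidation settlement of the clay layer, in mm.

S_c ≈ 14.8 mm

Mid-depth of clay below the footing base: z = 3.9 + 3.8/2 = 5.8 m.
Stress increase at mid-clay by the 2:1 spreading method:
Δσ = qBL/((B+z)(L+z)) = 80.6×2.3×2.3/((2.3+5.8)(2.3+5.8)) = 6.4986 kPa
Final effective stress: σ'_f = σ'_0 + Δσ = 115 + 6.4986 = 121.5 kPa.
Normally consolidated clay, so the full stress increment lies on the virgin compression line:
S_c = C_c·H/(1+e₀)·log₁₀(σ'_f/σ'_0) = 0.3×3.8/(1+0.84)×log₁₀(121.5/115)
    = 0.61957 × 0.023878 = 0.01479 m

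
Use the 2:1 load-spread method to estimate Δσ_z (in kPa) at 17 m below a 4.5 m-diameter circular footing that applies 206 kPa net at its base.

By the 2:1 method the load spreads at 1 horizontal : 2 vertical, so at depth z the loaded area has grown by z in each plan dimension:
Δσ ≈ qD²/(D+z)² = 206×4.5²/(4.5+17)² = 9.0243 kPa

Δσ_z ≈ 9.02 kPa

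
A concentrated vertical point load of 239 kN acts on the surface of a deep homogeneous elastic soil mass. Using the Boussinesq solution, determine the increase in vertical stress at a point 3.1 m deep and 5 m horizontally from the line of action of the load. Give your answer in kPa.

Δσ_z ≈ 0.482 kPa

Boussinesq vertical stress below a point load on an elastic half-space:
Δσ_z = 3P/(2πz²) · [1 + (r/z)²]^(−5/2)
r/z = 5/3.1 = 1.6129; [1+(r/z)²]^(−5/2) = 0.040626.
Δσ_z = 3×239/(2π×3.1²) × 0.040626 = 11.875 × 0.040626 = 0.4824 kPa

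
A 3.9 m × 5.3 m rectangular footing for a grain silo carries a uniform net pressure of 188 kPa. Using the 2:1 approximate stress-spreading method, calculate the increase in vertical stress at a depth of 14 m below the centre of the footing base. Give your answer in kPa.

By the 2:1 method the load spreads at 1 horizontal : 2 vertical, so at depth z the loaded area has grown by z in each plan dimension:
Δσ = qBL/((B+z)(L+z)) = 188×3.9×5.3/((3.9+14)(5.3+14)) = 11.248 kPa

Δσ_z ≈ 11.2 kPa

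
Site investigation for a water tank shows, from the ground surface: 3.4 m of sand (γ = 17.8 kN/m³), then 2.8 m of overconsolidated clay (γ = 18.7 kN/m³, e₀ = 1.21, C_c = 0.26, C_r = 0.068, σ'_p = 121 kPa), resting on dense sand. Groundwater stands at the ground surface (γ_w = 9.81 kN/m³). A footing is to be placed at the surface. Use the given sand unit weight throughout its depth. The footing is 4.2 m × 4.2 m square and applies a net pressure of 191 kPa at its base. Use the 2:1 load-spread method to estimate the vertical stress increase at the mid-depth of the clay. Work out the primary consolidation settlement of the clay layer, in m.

Mid-depth of clay below the ground surface: z = 3.4 + 2.8/2 = 4.8 m.
Total vertical stress at mid-clay: σ_v = 17.8×3.4 + 18.7×1.4 = 86.7 kPa.
Pore pressure: u = 9.81×(4.8 − 0) = 47.088 kPa.
Initial effective stress: σ'_0 = σ_v − u = 86.7 − 47.088 = 39.612 kPa.
Stress increase at mid-clay by the 2:1 spreading method:
Δσ = qBL/((B+z)(L+z)) = 191×4.2×4.2/((4.2+4.8)(4.2+4.8)) = 41.596 kPa
Final effective stress: σ'_f = 39.612 + 41.596 = 81.208 kPa.
σ'_f = 81.208 ≤ σ'_p = 121 kPa, so the clay remains overconsolidated and only the recompression index applies:
S_c = C_r·H/(1+e₀)·log₁₀(σ'_f/σ'_0) = 0.068×2.8/2.21×log₁₀(81.208/39.612)
    = 0.086156 × 0.31177 = 0.02686 m

S_c ≈ 0.0269 m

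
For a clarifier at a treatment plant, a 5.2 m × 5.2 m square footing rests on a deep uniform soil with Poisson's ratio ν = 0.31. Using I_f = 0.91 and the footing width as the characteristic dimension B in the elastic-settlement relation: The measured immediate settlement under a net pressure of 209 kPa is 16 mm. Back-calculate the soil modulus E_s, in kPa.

E_s ≈ 55900 kPa

S_e = q·B·(1−ν²)/E_s · I_f  ⇒  E_s = q·B·(1−ν²)·I_f / S_e.
E_s = 209 × 5.2 × 0.9039 × 0.91 / 0.016 = 55870 kPa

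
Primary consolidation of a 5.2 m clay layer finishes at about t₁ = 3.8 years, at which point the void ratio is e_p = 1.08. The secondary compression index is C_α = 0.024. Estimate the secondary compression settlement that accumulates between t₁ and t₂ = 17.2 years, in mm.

S_s ≈ 39.3 mm

Secondary compression: S_s = C_α·H/(1+e_p)·log₁₀(t₂/t₁)
S_s = 0.024×5.2/(1+1.08)×log₁₀(17.2/3.8)
    = 0.06 × 0.6557 = 0.03934 m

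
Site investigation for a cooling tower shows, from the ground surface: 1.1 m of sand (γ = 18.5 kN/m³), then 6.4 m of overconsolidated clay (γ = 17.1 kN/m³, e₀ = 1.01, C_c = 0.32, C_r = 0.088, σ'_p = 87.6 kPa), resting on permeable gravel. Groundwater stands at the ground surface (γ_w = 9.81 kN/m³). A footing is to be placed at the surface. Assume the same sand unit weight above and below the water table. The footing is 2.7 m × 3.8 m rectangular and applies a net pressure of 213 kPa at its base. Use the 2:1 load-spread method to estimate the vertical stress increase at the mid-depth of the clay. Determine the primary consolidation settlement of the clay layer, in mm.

Mid-depth of clay below the ground surface: z = 1.1 + 6.4/2 = 4.3 m.
Total vertical stress at mid-clay: σ_v = 18.5×1.1 + 17.1×3.2 = 75.07 kPa.
Pore pressure: u = 9.81×(4.3 − 0) = 42.183 kPa.
Initial effective stress: σ'_0 = σ_v − u = 75.07 − 42.183 = 32.887 kPa.
Stress increase at mid-clay by the 2:1 spreading method:
Δσ = qBL/((B+z)(L+z)) = 213×2.7×3.8/((2.7+4.3)(3.8+4.3)) = 38.543 kPa
Final effective stress: σ'_f = 32.887 + 38.543 = 71.43 kPa.
σ'_f = 71.43 ≤ σ'_p = 87.6 kPa, so the clay remains overconsolidated and only the recompression index applies:
S_c = C_r·H/(1+e₀)·log₁₀(σ'_f/σ'_0) = 0.088×6.4/2.01×log₁₀(71.43/32.887)
    = 0.2802 × 0.33686 = 0.09439 m

S_c ≈ 94.4 mm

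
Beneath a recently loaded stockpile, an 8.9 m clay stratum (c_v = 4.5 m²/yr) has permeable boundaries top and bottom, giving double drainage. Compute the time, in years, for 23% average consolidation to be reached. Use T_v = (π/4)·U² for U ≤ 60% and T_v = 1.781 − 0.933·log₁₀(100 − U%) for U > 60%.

t ≈ 0.183 years

Drainage path length: H_d = H/2 = 4.45 m (double drainage).
U ≤ 60%: T_v = (π/4)·U² = (π/4)×0.23² = 0.041548.
t = T_v·H_d²/c_v = 0.041548×4.45²/4.5 = 0.1828 years.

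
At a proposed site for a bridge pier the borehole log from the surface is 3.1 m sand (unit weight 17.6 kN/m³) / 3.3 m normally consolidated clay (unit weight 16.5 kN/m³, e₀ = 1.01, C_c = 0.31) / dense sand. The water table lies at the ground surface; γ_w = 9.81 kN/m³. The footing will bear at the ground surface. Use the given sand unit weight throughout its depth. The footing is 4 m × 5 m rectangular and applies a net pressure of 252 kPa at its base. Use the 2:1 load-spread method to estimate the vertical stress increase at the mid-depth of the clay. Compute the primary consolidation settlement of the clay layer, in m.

Mid-depth of clay below the ground surface: z = 3.1 + 3.3/2 = 4.75 m.
Total vertical stress at mid-clay: σ_v = 17.6×3.1 + 16.5×1.65 = 81.785 kPa.
Pore pressure: u = 9.81×(4.75 − 0) = 46.598 kPa.
Initial effective stress: σ'_0 = σ_v − u = 81.785 − 46.598 = 35.187 kPa.
Stress increase at mid-clay by the 2:1 spreading method:
Δσ = qBL/((B+z)(L+z)) = 252×4×5/((4+4.75)(5+4.75)) = 59.077 kPa
Final effective stress: σ'_f = σ'_0 + Δσ = 35.187 + 59.077 = 94.264 kPa.
Normally consolidated clay, so the full stress increment lies on the virgin compression line:
S_c = C_c·H/(1+e₀)·log₁₀(σ'_f/σ'_0) = 0.31×3.3/(1+1.01)×log₁₀(94.264/35.187)
    = 0.50896 × 0.42796 = 0.2178 m

S_c ≈ 0.218 m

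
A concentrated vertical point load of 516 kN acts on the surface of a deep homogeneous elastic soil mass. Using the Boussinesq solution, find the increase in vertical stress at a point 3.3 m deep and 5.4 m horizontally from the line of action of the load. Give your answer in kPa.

Boussinesq vertical stress below a point load on an elastic half-space:
Δσ_z = 3P/(2πz²) · [1 + (r/z)²]^(−5/2)
r/z = 5.4/3.3 = 1.6364; [1+(r/z)²]^(−5/2) = 0.038553.
Δσ_z = 3×516/(2π×3.3²) × 0.038553 = 22.624 × 0.038553 = 0.8722 kPa

Δσ_z ≈ 0.872 kPa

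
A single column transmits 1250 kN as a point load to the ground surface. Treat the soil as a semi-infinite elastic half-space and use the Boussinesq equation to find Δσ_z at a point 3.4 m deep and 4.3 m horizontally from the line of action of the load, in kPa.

Δσ_z ≈ 4.74 kPa

Boussinesq vertical stress below a point load on an elastic half-space:
Δσ_z = 3P/(2πz²) · [1 + (r/z)²]^(−5/2)
r/z = 4.3/3.4 = 1.2647; [1+(r/z)²]^(−5/2) = 0.091787.
Δσ_z = 3×1250/(2π×3.4²) × 0.091787 = 51.629 × 0.091787 = 4.739 kPa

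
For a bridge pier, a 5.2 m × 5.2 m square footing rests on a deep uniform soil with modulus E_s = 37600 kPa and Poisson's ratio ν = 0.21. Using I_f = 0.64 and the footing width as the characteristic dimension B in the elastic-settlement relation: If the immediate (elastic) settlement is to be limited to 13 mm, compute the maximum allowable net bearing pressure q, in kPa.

q ≈ 154 kPa

S_e = q·B·(1−ν²)/E_s · I_f  ⇒  q = S_e·E_s / (B·(1−ν²)·I_f).
q = 0.013 × 37600 / (5.2 × 0.9559 × 0.64) = 153.7 kPa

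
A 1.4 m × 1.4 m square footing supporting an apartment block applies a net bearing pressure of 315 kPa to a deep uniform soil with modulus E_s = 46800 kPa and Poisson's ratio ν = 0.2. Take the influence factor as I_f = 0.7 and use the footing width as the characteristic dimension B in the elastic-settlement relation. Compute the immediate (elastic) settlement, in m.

S_e ≈ 0.00633 m

Immediate (elastic) settlement: S_e = q·B·(1−ν²)/E_s · I_f.
S_e = 315 × 1.4 × (1 − 0.2²) / 46800 × 0.7
    = 315 × 1.4 × 0.96 / 46800 × 0.7
    = 0.006332 m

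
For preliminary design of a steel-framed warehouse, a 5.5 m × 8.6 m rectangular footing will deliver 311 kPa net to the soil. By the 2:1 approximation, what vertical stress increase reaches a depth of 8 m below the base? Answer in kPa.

By the 2:1 method the load spreads at 1 horizontal : 2 vertical, so at depth z the loaded area has grown by z in each plan dimension:
Δσ = qBL/((B+z)(L+z)) = 311×5.5×8.6/((5.5+8)(8.6+8)) = 65.642 kPa

Δσ_z ≈ 65.6 kPa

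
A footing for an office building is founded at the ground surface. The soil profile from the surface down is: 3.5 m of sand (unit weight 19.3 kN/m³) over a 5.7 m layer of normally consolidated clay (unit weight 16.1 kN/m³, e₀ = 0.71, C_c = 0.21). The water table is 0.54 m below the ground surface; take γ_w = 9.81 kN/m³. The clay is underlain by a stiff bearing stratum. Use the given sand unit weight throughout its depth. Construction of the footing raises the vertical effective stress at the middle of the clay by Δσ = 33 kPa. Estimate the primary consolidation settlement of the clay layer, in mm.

Mid-depth of clay below the ground surface: z = 3.5 + 5.7/2 = 6.35 m.
Total vertical stress at mid-clay: σ_v = 19.3×3.5 + 16.1×2.85 = 113.44 kPa.
Pore pressure: u = 9.81×(6.35 − 0.54) = 56.996 kPa.
Initial effective stress: σ'_0 = σ_v − u = 113.44 − 56.996 = 56.444 kPa.
Final effective stress: σ'_f = σ'_0 + Δσ = 56.444 + 33 = 89.444 kPa.
Normally consolidated clay, so the full stress increment lies on the virgin compression line:
S_c = C_c·H/(1+e₀)·log₁₀(σ'_f/σ'_0) = 0.21×5.7/(1+0.71)×log₁₀(89.444/56.444)
    = 0.7 × 0.19993 = 0.14 m

S_c ≈ 140 mm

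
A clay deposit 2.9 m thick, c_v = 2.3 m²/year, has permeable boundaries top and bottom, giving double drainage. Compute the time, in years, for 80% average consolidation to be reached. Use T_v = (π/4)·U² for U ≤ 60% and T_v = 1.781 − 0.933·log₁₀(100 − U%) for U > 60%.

Drainage path length: H_d = H/2 = 1.45 m (double drainage).
U > 60%: T_v = 1.781 − 0.933·log₁₀(100 − 80) = 0.56714.
t = T_v·H_d²/c_v = 0.56714×1.45²/2.3 = 0.5184 years.

t ≈ 0.518 years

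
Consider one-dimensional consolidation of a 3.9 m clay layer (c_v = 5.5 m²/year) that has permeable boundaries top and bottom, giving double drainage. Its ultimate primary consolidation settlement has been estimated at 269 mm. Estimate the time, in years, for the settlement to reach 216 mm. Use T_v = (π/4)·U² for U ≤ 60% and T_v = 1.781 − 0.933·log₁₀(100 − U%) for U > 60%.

t ≈ 0.396 years

Drainage path length: H_d = H/2 = 1.95 m (double drainage).
U = S(t)/S_ult = 216/269 = 0.803.
U > 60%: T_v = 1.781 − 0.933·log₁₀(100 − 80.297) = 0.57321.
t = T_v·H_d²/c_v = 0.57321×1.95²/5.5 = 0.3963 years.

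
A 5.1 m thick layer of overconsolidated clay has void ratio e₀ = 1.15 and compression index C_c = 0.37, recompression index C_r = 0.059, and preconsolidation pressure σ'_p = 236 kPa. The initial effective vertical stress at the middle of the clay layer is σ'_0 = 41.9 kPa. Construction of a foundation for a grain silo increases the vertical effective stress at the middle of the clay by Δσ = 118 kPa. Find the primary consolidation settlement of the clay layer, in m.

S_c ≈ 0.0814 m

Final effective stress: σ'_f = 41.9 + 118 = 159.9 kPa.
σ'_f = 159.9 ≤ σ'_p = 236 kPa, so the clay remains overconsolidated and only the recompression index applies:
S_c = C_r·H/(1+e₀)·log₁₀(σ'_f/σ'_0) = 0.059×5.1/2.15×log₁₀(159.9/41.9)
    = 0.13995 × 0.58163 = 0.0814 m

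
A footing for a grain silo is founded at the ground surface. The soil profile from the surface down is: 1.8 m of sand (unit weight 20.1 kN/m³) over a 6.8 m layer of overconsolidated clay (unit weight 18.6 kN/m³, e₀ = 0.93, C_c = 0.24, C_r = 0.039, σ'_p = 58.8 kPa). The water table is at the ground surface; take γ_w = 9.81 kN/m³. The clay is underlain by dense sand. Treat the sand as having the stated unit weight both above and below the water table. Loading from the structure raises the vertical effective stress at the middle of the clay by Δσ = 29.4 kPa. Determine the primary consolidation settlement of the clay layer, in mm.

S_c ≈ 114 mm

Mid-depth of clay below the ground surface: z = 1.8 + 6.8/2 = 5.2 m.
Total vertical stress at mid-clay: σ_v = 20.1×1.8 + 18.6×3.4 = 99.42 kPa.
Pore pressure: u = 9.81×(5.2 − 0) = 51.012 kPa.
Initial effective stress: σ'_0 = σ_v − u = 99.42 − 51.012 = 48.408 kPa.
Final effective stress: σ'_f = 48.408 + 29.4 = 77.808 kPa.
σ'_f = 77.808 > σ'_p = 58.8 kPa, so the stress path crosses the preconsolidation pressure — recompression up to σ'_p, then virgin compression beyond:
S_c = H/(1+e₀)·[C_r·log₁₀(σ'_p/σ'_0) + C_c·log₁₀(σ'_f/σ'_p)]
    = 6.8/1.93 × [0.039×log₁₀(58.8/48.408) + 0.24×log₁₀(77.808/58.8)]
    = 3.5233 × [0.0032939 + 0.029195] = 0.1145 m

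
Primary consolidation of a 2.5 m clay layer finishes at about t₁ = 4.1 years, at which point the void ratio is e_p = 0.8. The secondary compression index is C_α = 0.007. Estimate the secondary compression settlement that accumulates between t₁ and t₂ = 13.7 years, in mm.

Secondary compression: S_s = C_α·H/(1+e_p)·log₁₀(t₂/t₁)
S_s = 0.007×2.5/(1+0.8)×log₁₀(13.7/4.1)
    = 0.009722 × 0.5239 = 0.005094 m

S_s ≈ 5.09 mm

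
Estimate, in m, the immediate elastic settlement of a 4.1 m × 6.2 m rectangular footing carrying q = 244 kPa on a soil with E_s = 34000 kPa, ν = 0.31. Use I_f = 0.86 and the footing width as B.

Immediate (elastic) settlement: S_e = q·B·(1−ν²)/E_s · I_f.
S_e = 244 × 4.1 × (1 − 0.31²) / 34000 × 0.86
    = 244 × 4.1 × 0.9039 / 34000 × 0.86
    = 0.02287 m

S_e ≈ 0.0229 m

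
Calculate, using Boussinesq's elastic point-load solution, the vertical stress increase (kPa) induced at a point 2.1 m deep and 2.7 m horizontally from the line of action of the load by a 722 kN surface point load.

Δσ_z ≈ 6.82 kPa

Boussinesq vertical stress below a point load on an elastic half-space:
Δσ_z = 3P/(2πz²) · [1 + (r/z)²]^(−5/2)
r/z = 2.7/2.1 = 1.2857; [1+(r/z)²]^(−5/2) = 0.087223.
Δσ_z = 3×722/(2π×2.1²) × 0.087223 = 78.17 × 0.087223 = 6.818 kPa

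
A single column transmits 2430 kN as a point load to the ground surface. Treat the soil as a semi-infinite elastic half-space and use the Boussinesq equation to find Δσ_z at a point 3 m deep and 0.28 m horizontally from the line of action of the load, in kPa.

Boussinesq vertical stress below a point load on an elastic half-space:
Δσ_z = 3P/(2πz²) · [1 + (r/z)²]^(−5/2)
r/z = 0.28/3 = 0.093333; [1+(r/z)²]^(−5/2) = 0.97855.
Δσ_z = 3×2430/(2π×3²) × 0.97855 = 128.92 × 0.97855 = 126.2 kPa

Δσ_z ≈ 126 kPa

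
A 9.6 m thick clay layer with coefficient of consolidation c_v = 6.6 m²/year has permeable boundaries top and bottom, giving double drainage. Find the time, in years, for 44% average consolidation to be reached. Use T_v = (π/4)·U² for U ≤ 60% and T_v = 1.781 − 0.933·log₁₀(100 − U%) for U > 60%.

Drainage path length: H_d = H/2 = 4.8 m (double drainage).
U ≤ 60%: T_v = (π/4)·U² = (π/4)×0.44² = 0.15205.
t = T_v·H_d²/c_v = 0.15205×4.8²/6.6 = 0.5308 years.

t ≈ 0.531 years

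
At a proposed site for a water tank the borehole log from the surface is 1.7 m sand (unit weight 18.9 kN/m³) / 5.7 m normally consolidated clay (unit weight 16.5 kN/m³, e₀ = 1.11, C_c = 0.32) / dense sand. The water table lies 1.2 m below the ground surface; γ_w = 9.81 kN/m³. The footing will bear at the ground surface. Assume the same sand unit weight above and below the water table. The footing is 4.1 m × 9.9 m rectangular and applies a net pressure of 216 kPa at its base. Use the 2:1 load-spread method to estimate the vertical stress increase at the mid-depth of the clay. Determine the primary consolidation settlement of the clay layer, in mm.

S_c ≈ 346 mm

Mid-depth of clay below the ground surface: z = 1.7 + 5.7/2 = 4.55 m.
Total vertical stress at mid-clay: σ_v = 18.9×1.7 + 16.5×2.85 = 79.155 kPa.
Pore pressure: u = 9.81×(4.55 − 1.2) = 32.864 kPa.
Initial effective stress: σ'_0 = σ_v − u = 79.155 − 32.864 = 46.291 kPa.
Stress increase at mid-clay by the 2:1 spreading method:
Δσ = qBL/((B+z)(L+z)) = 216×4.1×9.9/((4.1+4.55)(9.9+4.55)) = 70.144 kPa
Final effective stress: σ'_f = σ'_0 + Δσ = 46.291 + 70.144 = 116.44 kPa.
Normally consolidated clay, so the full stress increment lies on the virgin compression line:
S_c = C_c·H/(1+e₀)·log₁₀(σ'_f/σ'_0) = 0.32×5.7/(1+1.11)×log₁₀(116.44/46.291)
    = 0.86445 × 0.40061 = 0.3463 m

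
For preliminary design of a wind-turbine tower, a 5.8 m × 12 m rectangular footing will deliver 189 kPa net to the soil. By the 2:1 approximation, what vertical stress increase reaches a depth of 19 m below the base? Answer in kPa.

Δσ_z ≈ 17.1 kPa

By the 2:1 method the load spreads at 1 horizontal : 2 vertical, so at depth z the loaded area has grown by z in each plan dimension:
Δσ = qBL/((B+z)(L+z)) = 189×5.8×12/((5.8+19)(12+19)) = 17.11 kPa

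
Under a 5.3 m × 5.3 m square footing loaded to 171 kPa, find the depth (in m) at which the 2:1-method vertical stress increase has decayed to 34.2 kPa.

z ≈ 6.55 m

2:1 spreading — at depth z the loaded area has grown by z in each plan dimension:
qB²/(B+z)² = Δσ_z ⇒ z = B(√(q/Δσ_z) − 1) = 5.3×(√(171/34.2) − 1) = 6.551 m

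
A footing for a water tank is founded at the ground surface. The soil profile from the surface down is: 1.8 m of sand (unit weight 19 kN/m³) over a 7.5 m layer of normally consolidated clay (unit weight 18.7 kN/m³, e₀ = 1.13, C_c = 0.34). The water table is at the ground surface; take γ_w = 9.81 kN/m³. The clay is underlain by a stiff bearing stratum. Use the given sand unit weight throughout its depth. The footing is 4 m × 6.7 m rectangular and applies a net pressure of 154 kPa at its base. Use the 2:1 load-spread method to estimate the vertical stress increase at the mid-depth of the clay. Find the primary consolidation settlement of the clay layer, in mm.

Mid-depth of clay below the ground surface: z = 1.8 + 7.5/2 = 5.55 m.
Total vertical stress at mid-clay: σ_v = 19×1.8 + 18.7×3.75 = 104.33 kPa.
Pore pressure: u = 9.81×(5.55 − 0) = 54.446 kPa.
Initial effective stress: σ'_0 = σ_v − u = 104.33 − 54.446 = 49.884 kPa.
Stress increase at mid-clay by the 2:1 spreading method:
Δσ = qBL/((B+z)(L+z)) = 154×4×6.7/((4+5.55)(6.7+5.55)) = 35.279 kPa
Final effective stress: σ'_f = σ'_0 + Δσ = 49.884 + 35.279 = 85.163 kPa.
Normally consolidated clay, so the full stress increment lies on the virgin compression line:
S_c = C_c·H/(1+e₀)·log₁₀(σ'_f/σ'_0) = 0.34×7.5/(1+1.13)×log₁₀(85.163/49.884)
    = 1.1972 × 0.23229 = 0.2781 m

S_c ≈ 278 mm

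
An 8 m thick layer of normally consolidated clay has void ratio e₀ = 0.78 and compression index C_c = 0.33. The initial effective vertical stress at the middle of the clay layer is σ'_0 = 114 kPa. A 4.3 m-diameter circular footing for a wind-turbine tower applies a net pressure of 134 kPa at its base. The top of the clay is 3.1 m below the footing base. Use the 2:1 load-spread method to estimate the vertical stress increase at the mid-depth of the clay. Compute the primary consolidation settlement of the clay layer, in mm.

S_c ≈ 99.6 mm

Mid-depth of clay below the footing base: z = 3.1 + 8/2 = 7.1 m.
Stress increase at mid-clay by the 2:1 spreading method:
Δσ ≈ qD²/(D+z)² = 134×4.3²/(4.3+7.1)² = 19.065 kPa
Final effective stress: σ'_f = σ'_0 + Δσ = 114 + 19.065 = 133.06 kPa.
Normally consolidated clay, so the full stress increment lies on the virgin compression line:
S_c = C_c·H/(1+e₀)·log₁₀(σ'_f/σ'_0) = 0.33×8/(1+0.78)×log₁₀(133.06/114)
    = 1.4831 × 0.067143 = 0.09958 m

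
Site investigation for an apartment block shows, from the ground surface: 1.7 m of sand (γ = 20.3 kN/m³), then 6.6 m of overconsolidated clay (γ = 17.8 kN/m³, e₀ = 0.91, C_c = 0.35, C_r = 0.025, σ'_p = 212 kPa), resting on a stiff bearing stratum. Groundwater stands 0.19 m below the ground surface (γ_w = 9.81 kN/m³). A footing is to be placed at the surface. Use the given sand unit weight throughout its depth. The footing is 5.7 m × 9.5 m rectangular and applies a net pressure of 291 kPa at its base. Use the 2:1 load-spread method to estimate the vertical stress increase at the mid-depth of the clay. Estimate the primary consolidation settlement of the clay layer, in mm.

Mid-depth of clay below the ground surface: z = 1.7 + 6.6/2 = 5 m.
Total vertical stress at mid-clay: σ_v = 20.3×1.7 + 17.8×3.3 = 93.25 kPa.
Pore pressure: u = 9.81×(5 − 0.19) = 47.186 kPa.
Initial effective stress: σ'_0 = σ_v − u = 93.25 − 47.186 = 46.064 kPa.
Stress increase at mid-clay by the 2:1 spreading method:
Δσ = qBL/((B+z)(L+z)) = 291×5.7×9.5/((5.7+5)(9.5+5)) = 101.56 kPa
Final effective stress: σ'_f = 46.064 + 101.56 = 147.62 kPa.
σ'_f = 147.62 ≤ σ'_p = 212 kPa, so the clay remains overconsolidated and only the recompression index applies:
S_c = C_r·H/(1+e₀)·log₁₀(σ'_f/σ'_0) = 0.025×6.6/1.91×log₁₀(147.62/46.064)
    = 0.086388 × 0.50578 = 0.04369 m

S_c ≈ 43.7 mm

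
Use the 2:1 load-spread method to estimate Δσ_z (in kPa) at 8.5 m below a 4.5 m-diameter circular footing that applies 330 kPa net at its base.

Δσ_z ≈ 39.5 kPa

By the 2:1 method the load spreads at 1 horizontal : 2 vertical, so at depth z the loaded area has grown by z in each plan dimension:
Δσ ≈ qD²/(D+z)² = 330×4.5²/(4.5+8.5)² = 39.541 kPa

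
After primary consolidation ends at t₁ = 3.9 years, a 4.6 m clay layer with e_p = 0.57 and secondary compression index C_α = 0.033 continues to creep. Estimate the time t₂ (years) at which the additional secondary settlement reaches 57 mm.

t₂ ≈ 15.2 years

S_s = C_α·H/(1+e_p)·log₁₀(t₂/t₁) ⇒ log₁₀(t₂/t₁) = S_s·(1+e_p)/(C_α·H).
log₁₀(t₂/t₁) = 0.057 × (1+0.57) / (0.033×4.6) = 0.5895
t₂ = t₁ × 10^0.5895 = 3.9 × 3.886 = 15.16 years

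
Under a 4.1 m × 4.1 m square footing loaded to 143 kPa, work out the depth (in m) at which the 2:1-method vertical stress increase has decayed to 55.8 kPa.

2:1 spreading — at depth z the loaded area has grown by z in each plan dimension:
qB²/(B+z)² = Δσ_z ⇒ z = B(√(q/Δσ_z) − 1) = 4.1×(√(143/55.8) − 1) = 2.463 m

z ≈ 2.46 m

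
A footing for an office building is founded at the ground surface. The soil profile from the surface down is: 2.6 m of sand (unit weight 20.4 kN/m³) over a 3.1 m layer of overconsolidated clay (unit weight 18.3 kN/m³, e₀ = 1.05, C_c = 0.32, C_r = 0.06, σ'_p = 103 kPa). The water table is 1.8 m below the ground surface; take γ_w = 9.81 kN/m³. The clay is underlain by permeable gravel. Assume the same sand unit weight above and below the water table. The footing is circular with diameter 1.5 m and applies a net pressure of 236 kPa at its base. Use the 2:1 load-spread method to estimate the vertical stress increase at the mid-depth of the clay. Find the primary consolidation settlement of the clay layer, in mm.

Mid-depth of clay below the ground surface: z = 2.6 + 3.1/2 = 4.15 m.
Total vertical stress at mid-clay: σ_v = 20.4×2.6 + 18.3×1.55 = 81.405 kPa.
Pore pressure: u = 9.81×(4.15 − 1.8) = 23.054 kPa.
Initial effective stress: σ'_0 = σ_v − u = 81.405 − 23.054 = 58.351 kPa.
Stress increase at mid-clay by the 2:1 spreading method:
Δσ ≈ qD²/(D+z)² = 236×1.5²/(1.5+4.15)² = 16.634 kPa
Final effective stress: σ'_f = 58.351 + 16.634 = 74.985 kPa.
σ'_f = 74.985 ≤ σ'_p = 103 kPa, so the clay remains overconsolidated and only the recompression index applies:
S_c = C_r·H/(1+e₀)·log₁₀(σ'_f/σ'_0) = 0.06×3.1/2.05×log₁₀(74.985/58.351)
    = 0.090732 × 0.10893 = 0.009883 m

S_c ≈ 9.88 mm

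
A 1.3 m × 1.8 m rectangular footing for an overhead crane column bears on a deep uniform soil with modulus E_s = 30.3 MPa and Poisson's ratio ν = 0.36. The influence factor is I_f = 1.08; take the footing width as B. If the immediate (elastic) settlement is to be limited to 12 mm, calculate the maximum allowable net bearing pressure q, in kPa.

q ≈ 298 kPa

E_s = 30.3 MPa = 30300 kPa.
S_e = q·B·(1−ν²)/E_s · I_f  ⇒  q = S_e·E_s / (B·(1−ν²)·I_f).
q = 0.012 × 30300 / (1.3 × 0.8704 × 1.08) = 297.5 kPa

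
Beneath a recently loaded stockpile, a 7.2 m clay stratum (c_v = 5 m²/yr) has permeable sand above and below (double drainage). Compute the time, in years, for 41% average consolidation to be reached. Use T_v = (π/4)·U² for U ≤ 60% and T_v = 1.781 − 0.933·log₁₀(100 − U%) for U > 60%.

t ≈ 0.342 years

Drainage path length: H_d = H/2 = 3.6 m (double drainage).
U ≤ 60%: T_v = (π/4)·U² = (π/4)×0.41² = 0.13203.
t = T_v·H_d²/c_v = 0.13203×3.6²/5 = 0.3422 years.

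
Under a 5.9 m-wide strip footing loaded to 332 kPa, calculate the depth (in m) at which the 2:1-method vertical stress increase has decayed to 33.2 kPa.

2:1 spreading — at depth z the loaded area has grown by z in each plan dimension:
qB/(B+z) = Δσ_z ⇒ z = qB/Δσ_z − B = 332×5.9/33.2 − 5.9 = 53.1 m

z ≈ 53.1 m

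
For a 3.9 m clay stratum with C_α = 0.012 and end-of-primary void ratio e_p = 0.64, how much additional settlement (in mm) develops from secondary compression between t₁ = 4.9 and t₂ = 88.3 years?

S_s ≈ 35.8 mm

Secondary compression: S_s = C_α·H/(1+e_p)·log₁₀(t₂/t₁)
S_s = 0.012×3.9/(1+0.64)×log₁₀(88.3/4.9)
    = 0.02854 × 1.256 = 0.03584 m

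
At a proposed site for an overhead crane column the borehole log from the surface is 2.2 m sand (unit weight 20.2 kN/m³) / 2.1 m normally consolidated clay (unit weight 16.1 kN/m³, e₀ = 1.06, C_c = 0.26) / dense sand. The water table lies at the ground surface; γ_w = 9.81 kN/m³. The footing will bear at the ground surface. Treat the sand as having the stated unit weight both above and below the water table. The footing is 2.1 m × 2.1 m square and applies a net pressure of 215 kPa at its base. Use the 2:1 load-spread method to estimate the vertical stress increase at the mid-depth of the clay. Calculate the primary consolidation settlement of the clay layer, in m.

S_c ≈ 0.0867 m

Mid-depth of clay below the ground surface: z = 2.2 + 2.1/2 = 3.25 m.
Total vertical stress at mid-clay: σ_v = 20.2×2.2 + 16.1×1.05 = 61.345 kPa.
Pore pressure: u = 9.81×(3.25 − 0) = 31.883 kPa.
Initial effective stress: σ'_0 = σ_v − u = 61.345 − 31.883 = 29.462 kPa.
Stress increase at mid-clay by the 2:1 spreading method:
Δσ = qBL/((B+z)(L+z)) = 215×2.1×2.1/((2.1+3.25)(2.1+3.25)) = 33.126 kPa
Final effective stress: σ'_f = σ'_0 + Δσ = 29.462 + 33.126 = 62.588 kPa.
Normally consolidated clay, so the full stress increment lies on the virgin compression line:
S_c = C_c·H/(1+e₀)·log₁₀(σ'_f/σ'_0) = 0.26×2.1/(1+1.06)×log₁₀(62.588/29.462)
    = 0.26505 × 0.32723 = 0.08673 m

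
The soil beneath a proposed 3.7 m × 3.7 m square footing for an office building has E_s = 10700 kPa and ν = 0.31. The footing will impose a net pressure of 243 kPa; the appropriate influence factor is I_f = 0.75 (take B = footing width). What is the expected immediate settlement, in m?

Immediate (elastic) settlement: S_e = q·B·(1−ν²)/E_s · I_f.
S_e = 243 × 3.7 × (1 − 0.31²) / 10700 × 0.75
    = 243 × 3.7 × 0.9039 / 10700 × 0.75
    = 0.05696 m

S_e ≈ 0.057 m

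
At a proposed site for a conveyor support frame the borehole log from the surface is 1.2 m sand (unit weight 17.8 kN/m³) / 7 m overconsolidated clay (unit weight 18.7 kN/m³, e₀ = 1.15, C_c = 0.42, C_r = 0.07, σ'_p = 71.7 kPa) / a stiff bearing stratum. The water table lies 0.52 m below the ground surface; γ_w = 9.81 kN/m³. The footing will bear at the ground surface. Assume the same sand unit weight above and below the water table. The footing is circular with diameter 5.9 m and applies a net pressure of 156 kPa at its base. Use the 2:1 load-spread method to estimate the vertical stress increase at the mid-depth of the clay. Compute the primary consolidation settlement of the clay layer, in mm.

S_c ≈ 206 mm

Mid-depth of clay below the ground surface: z = 1.2 + 7/2 = 4.7 m.
Total vertical stress at mid-clay: σ_v = 17.8×1.2 + 18.7×3.5 = 86.81 kPa.
Pore pressure: u = 9.81×(4.7 − 0.52) = 41.006 kPa.
Initial effective stress: σ'_0 = σ_v − u = 86.81 − 41.006 = 45.804 kPa.
Stress increase at mid-clay by the 2:1 spreading method:
Δσ ≈ qD²/(D+z)² = 156×5.9²/(5.9+4.7)² = 48.33 kPa
Final effective stress: σ'_f = 45.804 + 48.33 = 94.134 kPa.
σ'_f = 94.134 > σ'_p = 71.7 kPa, so the stress path crosses the preconsolidation pressure — recompression up to σ'_p, then virgin compression beyond:
S_c = H/(1+e₀)·[C_r·log₁₀(σ'_p/σ'_0) + C_c·log₁₀(σ'_f/σ'_p)]
    = 7/2.15 × [0.07×log₁₀(71.7/45.804) + 0.42×log₁₀(94.134/71.7)]
    = 3.2558 × [0.013623 + 0.049655] = 0.206 m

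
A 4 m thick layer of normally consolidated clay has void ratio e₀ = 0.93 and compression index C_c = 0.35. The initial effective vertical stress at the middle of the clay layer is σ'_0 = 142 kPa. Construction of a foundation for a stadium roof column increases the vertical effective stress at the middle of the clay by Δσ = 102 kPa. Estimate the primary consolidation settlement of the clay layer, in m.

Final effective stress: σ'_f = σ'_0 + Δσ = 142 + 102 = 244 kPa.
Normally consolidated clay, so the full stress increment lies on the virgin compression line:
S_c = C_c·H/(1+e₀)·log₁₀(σ'_f/σ'_0) = 0.35×4/(1+0.93)×log₁₀(244/142)
    = 0.72539 × 0.2351 = 0.1705 m

S_c ≈ 0.171 m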